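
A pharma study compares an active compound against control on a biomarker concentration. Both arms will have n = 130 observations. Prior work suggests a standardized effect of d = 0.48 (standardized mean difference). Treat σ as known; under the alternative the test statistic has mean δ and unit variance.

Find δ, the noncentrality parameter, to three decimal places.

δ ≈ 3.870

δ = d·√(n/2) = 0.48 × √(130/2) = 3.8699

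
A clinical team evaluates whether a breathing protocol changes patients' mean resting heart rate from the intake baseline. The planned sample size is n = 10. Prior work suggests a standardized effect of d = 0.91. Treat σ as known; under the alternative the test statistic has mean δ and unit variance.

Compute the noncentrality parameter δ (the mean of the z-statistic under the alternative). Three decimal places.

The noncentrality parameter scales effect size by the design's sample-size factor: δ = d·√n = 0.91 × √10 = 2.8777

δ ≈ 2.878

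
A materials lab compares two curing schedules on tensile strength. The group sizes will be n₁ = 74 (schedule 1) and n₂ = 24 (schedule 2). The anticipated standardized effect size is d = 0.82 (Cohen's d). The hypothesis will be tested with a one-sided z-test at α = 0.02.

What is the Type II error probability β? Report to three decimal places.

β ≈ 0.075

Noncentrality parameter: δ = d / √(1/n₁ + 1/n₂) = 0.82 / √(1/74 + 1/24) = 3.4908
Critical value for a one-sided test at α = 0.02: z_α = 2.054.
Power = Φ(δ − 2.054) = Φ(1.437) = 0.9246.
Type II error: β = 1 − power = 1 − 0.9246 = 0.0754.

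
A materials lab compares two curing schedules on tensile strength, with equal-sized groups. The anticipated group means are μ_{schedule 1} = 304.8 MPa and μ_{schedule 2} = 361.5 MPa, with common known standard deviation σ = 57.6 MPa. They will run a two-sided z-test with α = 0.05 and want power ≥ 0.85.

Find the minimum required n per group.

n = 19 per group

Standardized effect: d = |μ_{schedule 1} − μ_{schedule 2}| / σ = |304.8 − 361.5| / 57.6 = 0.9844
Set Φ(δ − 1.960) = 0.85; then δ − 1.960 = Φ⁻¹(0.85) = 1.036, giving δ = 2.996.
(For δ > 0 the lower-tail rejection region contributes negligibly to power, so the one-term inversion is standard.)
δ = d·√(n/2) ⇒ n = 2(δ/d)² = 2 × (2.996 / 0.9844)² = 18.53.
Rounding up, n = 19 per group.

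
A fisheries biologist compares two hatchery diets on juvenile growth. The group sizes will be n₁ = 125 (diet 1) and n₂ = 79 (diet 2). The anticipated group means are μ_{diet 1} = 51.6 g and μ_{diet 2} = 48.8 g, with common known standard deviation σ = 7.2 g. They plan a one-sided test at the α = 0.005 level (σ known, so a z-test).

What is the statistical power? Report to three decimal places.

Power ≈ 0.552

Standardized effect: d = |μ_{diet 1} − μ_{diet 2}| / σ = |51.6 − 48.8| / 7.2 = 0.3889
Noncentrality parameter: δ = d / √(1/n₁ + 1/n₂) = 0.3889 / √(1/125 + 1/79) = 2.7057
Critical value for a one-sided test at α = 0.005: z_α = 2.576.
Power = P(Z > 2.576 − δ) = Φ(0.130) = 0.5517.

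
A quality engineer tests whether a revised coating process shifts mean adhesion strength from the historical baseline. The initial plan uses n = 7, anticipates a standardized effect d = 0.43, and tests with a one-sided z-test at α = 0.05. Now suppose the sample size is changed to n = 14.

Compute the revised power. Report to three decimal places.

Power ≈ 0.486

With n = 14: δ = d·√n = 0.43 × √14 = 1.6089. Critical value z_{0.05} = 1.645.
Revised power = P(Z > 1.645 − δ) = Φ(-0.036) = 0.4857.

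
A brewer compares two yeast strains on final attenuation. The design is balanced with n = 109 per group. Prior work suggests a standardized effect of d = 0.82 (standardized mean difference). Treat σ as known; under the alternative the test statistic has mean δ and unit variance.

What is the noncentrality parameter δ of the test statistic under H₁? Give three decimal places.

δ ≈ 6.054

δ = d·√(n/2) = 0.82 × √(109/2) = 6.0536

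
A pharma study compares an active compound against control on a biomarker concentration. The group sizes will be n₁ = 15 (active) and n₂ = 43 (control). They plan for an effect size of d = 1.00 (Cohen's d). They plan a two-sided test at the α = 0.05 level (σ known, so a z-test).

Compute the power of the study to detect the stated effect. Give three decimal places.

Power ≈ 0.915

Noncentrality parameter: δ = d / √(1/n₁ + 1/n₂) = 1.00 / √(1/15 + 1/43) = 3.3348
Two-sided α = 0.05 → critical value z_{0.025} = 1.960.
Power = Φ(δ − 1.960) + Φ(−δ − 1.960) = Φ(1.375) + Φ(-5.295) = 0.9154 + 0.0000 = 0.9154.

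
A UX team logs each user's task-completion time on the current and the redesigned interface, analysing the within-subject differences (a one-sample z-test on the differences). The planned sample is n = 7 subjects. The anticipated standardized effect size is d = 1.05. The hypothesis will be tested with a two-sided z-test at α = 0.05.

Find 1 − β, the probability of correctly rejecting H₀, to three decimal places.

Noncentrality parameter: δ = d·√n = 1.05 × √7 = 2.7780
Two-sided α = 0.05 → critical value z_{0.025} = 1.960.
Power = Φ(δ − 1.960) + Φ(−δ − 1.960) = Φ(0.818) + Φ(-4.738) = 0.7933 + 0.0000 = 0.7933.

Power ≈ 0.793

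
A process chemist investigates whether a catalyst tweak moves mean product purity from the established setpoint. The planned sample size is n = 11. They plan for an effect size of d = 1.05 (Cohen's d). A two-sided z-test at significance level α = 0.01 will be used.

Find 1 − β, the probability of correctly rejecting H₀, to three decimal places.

Noncentrality parameter: δ = d·√n = 1.05 × √11 = 3.4825
Two-sided α = 0.01 → critical value z_{0.005} = 2.576.
Power = Φ(δ − 2.576) + Φ(−δ − 2.576) = Φ(0.907) + Φ(-6.058) = 0.8177 + 0.0000 = 0.8177.

Power ≈ 0.818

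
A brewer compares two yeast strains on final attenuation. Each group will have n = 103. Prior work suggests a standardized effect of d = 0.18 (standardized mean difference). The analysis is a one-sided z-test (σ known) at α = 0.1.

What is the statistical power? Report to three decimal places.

Power ≈ 0.504

Noncentrality parameter: λ = d·√(n/2) = 0.18 × √(103/2) = 1.2917
One-sided α = 0.1 → critical value z_{0.1} = 1.282.
Power = P(Z > 1.282 − λ) = Φ(0.010) = 0.5041.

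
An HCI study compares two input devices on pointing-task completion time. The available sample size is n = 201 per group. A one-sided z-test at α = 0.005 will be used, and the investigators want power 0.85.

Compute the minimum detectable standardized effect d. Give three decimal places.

Required noncentrality: δ = z_{0.005} + z_{0.15} = 2.576 + 1.036 = 3.612.
δ = d·√(n/2) ⇒ d = δ/√(n/2) = 3.612/√(201/2) = 0.3603.

d ≈ 0.360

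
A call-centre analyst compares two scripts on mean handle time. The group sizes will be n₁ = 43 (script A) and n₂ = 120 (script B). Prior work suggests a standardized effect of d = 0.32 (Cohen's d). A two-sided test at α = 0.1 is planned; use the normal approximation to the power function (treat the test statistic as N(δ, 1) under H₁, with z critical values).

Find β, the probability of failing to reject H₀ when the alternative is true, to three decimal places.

β ≈ 0.438

Noncentrality parameter: δ = d / √(1/n₁ + 1/n₂) = 0.32 / √(1/43 + 1/120) = 1.8004
Two-sided α = 0.1 → critical value z_{0.05} = 1.645.
Power = Φ(δ − 1.645) + Φ(−δ − 1.645) = Φ(0.156) + Φ(-3.445) = 0.5618 + 0.0003 = 0.5621.
Type II error: β = 1 − power = 1 − 0.5621 = 0.4379.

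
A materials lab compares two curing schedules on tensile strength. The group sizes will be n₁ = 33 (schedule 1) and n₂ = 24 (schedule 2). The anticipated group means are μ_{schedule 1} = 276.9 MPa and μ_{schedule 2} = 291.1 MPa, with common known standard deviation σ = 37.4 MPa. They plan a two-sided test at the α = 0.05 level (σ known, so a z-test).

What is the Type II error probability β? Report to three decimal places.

Standardized effect: d = |μ_{schedule 1} − μ_{schedule 2}| / σ = |276.9 − 291.1| / 37.4 = 0.3797
Noncentrality parameter: δ = d / √(1/n₁ + 1/n₂) = 0.3797 / √(1/33 + 1/24) = 1.4153
Critical value for a two-sided test at α = 0.05: z_{α/2} = 1.960.
Power = Φ(δ − 1.960) + Φ(−δ − 1.960) = Φ(-0.545) + Φ(-3.375) = 0.2930 + 0.0004 = 0.2934.
Type II error: β = 1 − power = 1 − 0.2934 = 0.7066.

β ≈ 0.707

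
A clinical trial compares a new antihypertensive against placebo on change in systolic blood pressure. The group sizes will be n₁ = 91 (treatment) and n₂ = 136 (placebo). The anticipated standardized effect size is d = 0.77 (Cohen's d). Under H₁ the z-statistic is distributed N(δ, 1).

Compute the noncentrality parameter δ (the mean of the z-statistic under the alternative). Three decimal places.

The noncentrality parameter scales effect size by the design's sample-size factor: δ = d / √(1/n₁ + 1/n₂) = 0.77 / √(1/91 + 1/136) = 5.6855

δ ≈ 5.685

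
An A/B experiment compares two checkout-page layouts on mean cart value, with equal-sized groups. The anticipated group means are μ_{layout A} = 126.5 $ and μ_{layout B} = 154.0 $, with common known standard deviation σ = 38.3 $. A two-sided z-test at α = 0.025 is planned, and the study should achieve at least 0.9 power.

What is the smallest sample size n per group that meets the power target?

n = 49 per group

Standardized effect: d = |μ_{layout A} − μ_{layout B}| / σ = |126.5 − 154.0| / 38.3 = 0.7180
For power 0.9 need Φ(δ − z_{0.0125}) = 0.9, so δ = z_{0.0125} + z_{0.10} = 2.241 + 1.282 = 3.523.
(Ignoring the negligible lower-tail rejection probability gives the usual closed-form inversion.)
δ = d·√(n/2) ⇒ n = 2(δ/d)² = 2 × (3.523 / 0.7180)² = 48.15.
Rounding up, n = 49 per group.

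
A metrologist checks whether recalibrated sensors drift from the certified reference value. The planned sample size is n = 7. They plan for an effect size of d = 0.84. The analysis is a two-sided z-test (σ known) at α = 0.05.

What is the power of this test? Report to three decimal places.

Noncentrality parameter: δ = d·√n = 0.84 × √7 = 2.2224
Two-sided α = 0.05 → critical value z_{0.025} = 1.960.
Power = Φ(δ − 1.960) + Φ(−δ − 1.960) = Φ(0.262) + Φ(-4.182) = 0.6035 + 0.0000 = 0.6035.

Power ≈ 0.604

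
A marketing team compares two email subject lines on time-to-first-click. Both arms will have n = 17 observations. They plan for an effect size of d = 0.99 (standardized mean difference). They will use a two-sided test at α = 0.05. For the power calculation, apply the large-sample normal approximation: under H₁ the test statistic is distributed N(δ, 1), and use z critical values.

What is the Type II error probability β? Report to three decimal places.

β ≈ 0.177

Noncentrality parameter: δ = d·√(n/2) = 0.99 × √(17/2) = 2.8863
Critical value for a two-sided test at α = 0.05: z_{α/2} = 1.960.
Power = Φ(δ − 1.960) + Φ(−δ − 1.960) = Φ(0.926) + Φ(-4.846) = 0.8229 + 0.0000 = 0.8229.
Type II error: β = 1 − power = 1 − 0.8229 = 0.1771.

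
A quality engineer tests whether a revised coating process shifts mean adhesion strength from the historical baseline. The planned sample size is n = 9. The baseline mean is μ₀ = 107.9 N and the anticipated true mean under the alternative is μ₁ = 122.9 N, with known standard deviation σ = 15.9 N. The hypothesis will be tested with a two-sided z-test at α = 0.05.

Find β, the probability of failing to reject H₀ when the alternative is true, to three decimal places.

β ≈ 0.192

Standardized effect: d = |μ₁ − μ₀| / σ = |122.9 − 107.9| / 15.9 = 0.9434
Noncentrality parameter: δ = d·√n = 0.9434 × √9 = 2.8302
Two-sided α = 0.05 → critical value z_{0.025} = 1.960.
Power = Φ(δ − 1.960) + Φ(−δ − 1.960) = Φ(0.870) + Φ(-4.790) = 0.8079 + 0.0000 = 0.8079.
Type II error: β = 1 − power = 1 − 0.8079 = 0.1921.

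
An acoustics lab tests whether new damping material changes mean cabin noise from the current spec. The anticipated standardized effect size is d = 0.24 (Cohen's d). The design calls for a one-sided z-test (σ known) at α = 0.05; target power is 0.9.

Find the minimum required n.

n = 149

Set Φ(δ − 1.645) = 0.9; then δ − 1.645 = Φ⁻¹(0.9) = 1.282, giving δ = 2.926.
δ = d·√n ⇒ n = (δ/d)² = (2.926 / 0.24)² = 148.68.
Rounding up, n = 149.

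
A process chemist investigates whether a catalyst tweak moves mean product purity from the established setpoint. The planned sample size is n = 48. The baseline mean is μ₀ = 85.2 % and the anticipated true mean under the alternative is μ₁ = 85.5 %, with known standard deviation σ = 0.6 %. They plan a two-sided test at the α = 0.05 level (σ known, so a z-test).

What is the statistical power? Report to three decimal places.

Power ≈ 0.934

Standardized effect: d = |μ₁ − μ₀| / σ = |85.5 − 85.2| / 0.6 = 0.5000
Noncentrality parameter: δ = d·√n = 0.5000 × √48 = 3.4641
Critical value for a two-sided test at α = 0.05: z_{α/2} = 1.960.
Power = Φ(δ − 1.960) + Φ(−δ − 1.960) = Φ(1.504) + Φ(-5.424) = 0.9337 + 0.0000 = 0.9337.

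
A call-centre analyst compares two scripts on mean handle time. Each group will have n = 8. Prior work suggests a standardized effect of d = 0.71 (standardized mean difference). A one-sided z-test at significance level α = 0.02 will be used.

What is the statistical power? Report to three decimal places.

Noncentrality parameter: δ = d·√(n/2) = 0.71 × √(8/2) = 1.4200
One-sided α = 0.02 → critical value z_{0.02} = 2.054.
Power = Φ(δ − 2.054) = Φ(-0.634) = 0.2631.

Power ≈ 0.263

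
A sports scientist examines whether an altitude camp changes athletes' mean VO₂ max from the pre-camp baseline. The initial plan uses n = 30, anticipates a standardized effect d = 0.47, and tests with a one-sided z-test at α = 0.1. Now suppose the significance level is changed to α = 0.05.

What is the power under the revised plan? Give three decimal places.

Power ≈ 0.824

δ = d·√n = 0.47 × √30 = 2.5743 (unchanged). New critical value: z_{0.05} = 1.645.
Revised power = Φ(δ − 1.645) = Φ(0.929) = 0.8237.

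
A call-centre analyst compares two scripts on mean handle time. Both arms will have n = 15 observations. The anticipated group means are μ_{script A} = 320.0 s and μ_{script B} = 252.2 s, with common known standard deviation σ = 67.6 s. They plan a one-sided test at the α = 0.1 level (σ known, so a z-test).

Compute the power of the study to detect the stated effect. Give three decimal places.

Power ≈ 0.929

Standardized effect: d = |μ_{script A} − μ_{script B}| / σ = |320.0 − 252.2| / 67.6 = 1.0030
Noncentrality parameter: δ = d·√(n/2) = 1.0030 × √(15/2) = 2.7467
Critical value for a one-sided test at α = 0.1: z_α = 1.282.
Power = P(Z > 1.282 − δ) = Φ(1.465) = 0.9286.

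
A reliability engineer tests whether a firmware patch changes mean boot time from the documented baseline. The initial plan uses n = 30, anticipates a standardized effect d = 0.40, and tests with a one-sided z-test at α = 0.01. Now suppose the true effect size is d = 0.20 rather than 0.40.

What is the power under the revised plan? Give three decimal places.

Power ≈ 0.109

With d = 0.20: δ = d·√n = 0.20 × √30 = 1.0954. Critical value z_{0.01} = 2.326.
Revised power = P(Z > 2.326 − δ) = Φ(-1.231) = 0.1092.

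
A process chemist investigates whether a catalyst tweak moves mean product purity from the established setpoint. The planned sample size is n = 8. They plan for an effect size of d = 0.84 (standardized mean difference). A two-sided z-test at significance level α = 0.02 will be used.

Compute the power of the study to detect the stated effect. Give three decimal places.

Power ≈ 0.520

Noncentrality parameter: δ = d·√n = 0.84 × √8 = 2.3759
Critical value for a two-sided test at α = 0.02: z_{α/2} = 2.326.
Power = Φ(δ − 2.326) + Φ(−δ − 2.326) = Φ(0.050) + Φ(-4.702) = 0.5198 + 0.0000 = 0.5198.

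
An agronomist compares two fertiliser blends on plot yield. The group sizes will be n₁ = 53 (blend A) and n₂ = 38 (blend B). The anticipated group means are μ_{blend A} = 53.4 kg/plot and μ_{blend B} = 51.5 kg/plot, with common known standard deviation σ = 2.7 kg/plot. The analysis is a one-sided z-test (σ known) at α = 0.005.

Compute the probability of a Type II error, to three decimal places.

β ≈ 0.231

Standardized effect: d = |μ_{blend A} − μ_{blend B}| / σ = |53.4 − 51.5| / 2.7 = 0.7037
Noncentrality parameter: δ = d / √(1/n₁ + 1/n₂) = 0.7037 / √(1/53 + 1/38) = 3.3105
Critical value for a one-sided test at α = 0.005: z_α = 2.576.
Power = P(Z > 2.576 − δ) = Φ(0.735) = 0.7687.
Type II error: β = 1 − power = 1 − 0.7687 = 0.2313.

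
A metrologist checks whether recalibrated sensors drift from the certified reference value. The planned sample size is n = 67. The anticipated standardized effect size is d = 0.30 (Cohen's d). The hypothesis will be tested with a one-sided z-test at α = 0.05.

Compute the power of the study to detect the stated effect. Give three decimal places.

Noncentrality parameter: λ = d·√n = 0.30 × √67 = 2.4556
One-sided α = 0.05 → critical value z_{0.05} = 1.645.
Power = Φ(λ − 1.645) = Φ(0.811) = 0.7912.

Power ≈ 0.791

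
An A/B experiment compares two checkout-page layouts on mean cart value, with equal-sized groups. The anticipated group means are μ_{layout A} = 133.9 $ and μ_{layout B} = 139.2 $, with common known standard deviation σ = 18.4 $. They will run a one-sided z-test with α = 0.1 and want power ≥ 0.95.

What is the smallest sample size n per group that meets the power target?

n = 207 per group

Standardized effect: d = |μ_{layout A} − μ_{layout B}| / σ = |133.9 − 139.2| / 18.4 = 0.2880
Set Φ(δ − 1.282) = 0.95; then δ − 1.282 = Φ⁻¹(0.95) = 1.645, giving δ = 2.926.
δ = d·√(n/2) ⇒ n = 2(δ/d)² = 2 × (2.926 / 0.2880)² = 206.43.
Round up to the next whole unit.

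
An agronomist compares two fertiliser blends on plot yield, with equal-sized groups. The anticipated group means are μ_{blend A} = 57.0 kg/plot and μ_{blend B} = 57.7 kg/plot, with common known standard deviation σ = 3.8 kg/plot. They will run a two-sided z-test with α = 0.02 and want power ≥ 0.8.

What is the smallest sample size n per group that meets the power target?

Standardized effect: d = |μ_{blend A} − μ_{blend B}| / σ = |57.0 − 57.7| / 3.8 = 0.1842
Set Φ(δ − 2.326) = 0.8; then δ − 2.326 = Φ⁻¹(0.8) = 0.842, giving δ = 3.168.
(For δ > 0 the lower-tail rejection region contributes negligibly to power, so the one-term inversion is standard.)
δ = d·√(n/2) ⇒ n = 2(δ/d)² = 2 × (3.168 / 0.1842)² = 591.51.
Round up to the next whole unit.

n = 592 per group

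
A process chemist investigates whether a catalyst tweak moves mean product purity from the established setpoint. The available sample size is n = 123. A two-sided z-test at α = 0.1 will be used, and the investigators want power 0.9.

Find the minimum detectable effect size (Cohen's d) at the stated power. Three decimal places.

d ≈ 0.264

Need Φ(δ − 1.645) = 0.9, so δ = 1.645 + 1.282 = 2.926.
(Lower-tail contribution to power is negligible for δ > 0.)
δ = d·√n ⇒ d = δ/√n = 2.926/√123 = 0.2639.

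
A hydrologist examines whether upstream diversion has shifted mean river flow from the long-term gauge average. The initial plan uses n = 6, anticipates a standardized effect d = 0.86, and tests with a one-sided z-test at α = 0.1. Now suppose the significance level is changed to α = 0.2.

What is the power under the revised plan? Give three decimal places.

Power ≈ 0.897

δ = d·√n = 0.86 × √6 = 2.1066 (unchanged). New critical value: z_{0.2} = 0.842.
Revised power = Φ(δ − 0.842) = Φ(1.265) = 0.8971.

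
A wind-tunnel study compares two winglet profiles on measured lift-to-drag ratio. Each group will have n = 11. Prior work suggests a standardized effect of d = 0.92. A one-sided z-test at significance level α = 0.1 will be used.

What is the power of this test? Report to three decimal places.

Noncentrality parameter: δ = d·√(n/2) = 0.92 × √(11/2) = 2.1576
One-sided α = 0.1 → critical value z_{0.1} = 1.282.
Power = Φ(δ − 1.282) = Φ(0.876) = 0.8095.

Power ≈ 0.809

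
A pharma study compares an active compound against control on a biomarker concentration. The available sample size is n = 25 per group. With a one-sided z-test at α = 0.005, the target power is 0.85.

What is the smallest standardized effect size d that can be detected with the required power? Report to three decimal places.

Required noncentrality: δ = z_{0.005} + z_{0.15} = 2.576 + 1.036 = 3.612.
δ = d·√(n/2) ⇒ d = δ/√(n/2) = 3.612/√(25/2) = 1.0217.

d ≈ 1.022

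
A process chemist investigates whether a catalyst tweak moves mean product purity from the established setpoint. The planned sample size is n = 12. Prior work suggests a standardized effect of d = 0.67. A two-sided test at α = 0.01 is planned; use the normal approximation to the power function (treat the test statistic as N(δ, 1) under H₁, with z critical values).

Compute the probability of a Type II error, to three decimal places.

β ≈ 0.601

Noncentrality parameter: δ = d·√n = 0.67 × √12 = 2.3209
Critical value for a two-sided test at α = 0.01: z_{α/2} = 2.576.
Power = Φ(δ − 2.576) + Φ(−δ − 2.576) = Φ(-0.255) + Φ(-4.897) = 0.3994 + 0.0000 = 0.3994.
Type II error: β = 1 − power = 1 − 0.3994 = 0.6006.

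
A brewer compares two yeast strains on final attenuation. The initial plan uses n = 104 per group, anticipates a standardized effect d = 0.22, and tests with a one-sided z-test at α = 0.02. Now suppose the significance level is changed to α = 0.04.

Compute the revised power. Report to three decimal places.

δ = d·√(n/2) = 0.22 × √(104/2) = 1.5864 (unchanged). New critical value: z_{0.04} = 1.751.
Revised power = P(Z > 1.751 − δ) = Φ(-0.164) = 0.4348.

Power ≈ 0.435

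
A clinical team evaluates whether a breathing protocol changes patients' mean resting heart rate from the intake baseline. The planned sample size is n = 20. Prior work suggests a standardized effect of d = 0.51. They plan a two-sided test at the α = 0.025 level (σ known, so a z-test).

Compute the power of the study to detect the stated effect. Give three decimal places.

Noncentrality parameter: λ = d·√n = 0.51 × √20 = 2.2808
Two-sided α = 0.025 → critical value z_{0.0125} = 2.241.
Power = Φ(λ − 2.241) + Φ(−λ − 2.241) = Φ(0.039) + Φ(-4.522) = 0.5157 + 0.0000 = 0.5157.

Power ≈ 0.516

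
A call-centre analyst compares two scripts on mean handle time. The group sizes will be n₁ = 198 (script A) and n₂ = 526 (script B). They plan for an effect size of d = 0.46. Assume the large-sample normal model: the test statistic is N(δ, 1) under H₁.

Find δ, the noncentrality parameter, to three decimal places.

δ ≈ 5.517

δ = d / √(1/n₁ + 1/n₂) = 0.46 / √(1/198 + 1/526) = 5.5171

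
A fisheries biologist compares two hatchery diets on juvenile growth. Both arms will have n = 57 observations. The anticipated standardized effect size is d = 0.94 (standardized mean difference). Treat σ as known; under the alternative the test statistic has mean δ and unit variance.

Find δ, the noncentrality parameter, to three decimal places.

δ ≈ 5.018

δ = d·√(n/2) = 0.94 × √(57/2) = 5.0182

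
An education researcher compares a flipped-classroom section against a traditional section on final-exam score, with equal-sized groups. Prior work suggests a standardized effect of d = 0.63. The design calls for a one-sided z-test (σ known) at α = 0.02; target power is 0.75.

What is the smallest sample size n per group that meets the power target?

n = 38 per group

For power 0.75 need Φ(δ − z_{0.02}) = 0.75, so δ = z_{0.02} + z_{0.25} = 2.054 + 0.674 = 2.728.
δ = d·√(n/2) ⇒ n = 2(δ/d)² = 2 × (2.728 / 0.63)² = 37.51.
Rounding up, n = 38 per group.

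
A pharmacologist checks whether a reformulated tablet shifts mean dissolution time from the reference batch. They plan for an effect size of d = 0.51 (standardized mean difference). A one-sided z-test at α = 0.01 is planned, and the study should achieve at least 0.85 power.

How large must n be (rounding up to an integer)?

n = 44

Set Φ(δ − 2.326) = 0.85; then δ − 2.326 = Φ⁻¹(0.85) = 1.036, giving δ = 3.363.
δ = d·√n ⇒ n = (δ/d)² = (3.363 / 0.51)² = 43.48.
Round up to the next whole unit.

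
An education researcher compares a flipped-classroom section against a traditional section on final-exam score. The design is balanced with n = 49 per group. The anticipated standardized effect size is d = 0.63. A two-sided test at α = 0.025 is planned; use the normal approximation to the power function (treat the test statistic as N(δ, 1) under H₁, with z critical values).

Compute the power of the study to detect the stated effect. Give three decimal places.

Power ≈ 0.810

Noncentrality parameter: δ = d·√(n/2) = 0.63 × √(49/2) = 3.1183
Two-sided α = 0.025 → critical value z_{0.0125} = 2.241.
Power = Φ(δ − 2.241) + Φ(−δ − 2.241) = Φ(0.877) + Φ(-5.360) = 0.8097 + 0.0000 = 0.8097.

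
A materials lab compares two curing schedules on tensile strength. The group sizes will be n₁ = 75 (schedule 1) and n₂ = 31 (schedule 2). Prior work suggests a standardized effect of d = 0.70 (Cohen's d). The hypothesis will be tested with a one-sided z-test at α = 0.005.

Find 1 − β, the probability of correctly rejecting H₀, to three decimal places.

Noncentrality parameter: δ = d / √(1/n₁ + 1/n₂) = 0.70 / √(1/75 + 1/31) = 3.2784
One-sided α = 0.005 → critical value z_{0.005} = 2.576.
Power = Φ(δ − 2.576) = Φ(0.703) = 0.7588.

Power ≈ 0.759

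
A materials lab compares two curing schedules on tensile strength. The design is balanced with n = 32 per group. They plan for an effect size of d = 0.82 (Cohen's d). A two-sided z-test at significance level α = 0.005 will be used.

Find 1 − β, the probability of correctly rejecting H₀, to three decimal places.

Power ≈ 0.682

Noncentrality parameter: λ = d·√(n/2) = 0.82 × √(32/2) = 3.2800
Two-sided α = 0.005 → critical value z_{0.0025} = 2.807.
Power = Φ(λ − 2.807) + Φ(−λ − 2.807) = Φ(0.473) + Φ(-6.087) = 0.6819 + 0.0000 = 0.6819.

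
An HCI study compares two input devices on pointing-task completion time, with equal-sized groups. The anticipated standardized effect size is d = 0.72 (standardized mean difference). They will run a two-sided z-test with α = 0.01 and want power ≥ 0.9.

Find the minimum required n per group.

n = 58 per group

For power 0.9 need Φ(δ − z_{0.005}) = 0.9, so δ = z_{0.005} + z_{0.10} = 2.576 + 1.282 = 3.857.
(The Φ(−δ − z_{α/2}) term is vanishingly small for δ > 0 and is dropped in the standard sample-size formula.)
δ = d·√(n/2) ⇒ n = 2(δ/d)² = 2 × (3.857 / 0.72)² = 57.41.
Round up to the next whole unit.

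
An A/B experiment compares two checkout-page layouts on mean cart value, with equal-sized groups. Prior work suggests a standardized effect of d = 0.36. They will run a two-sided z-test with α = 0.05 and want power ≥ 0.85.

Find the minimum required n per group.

n = 139 per group

Set Φ(δ − 1.960) = 0.85; then δ − 1.960 = Φ⁻¹(0.85) = 1.036, giving δ = 2.996.
(For δ > 0 the lower-tail rejection region contributes negligibly to power, so the one-term inversion is standard.)
δ = d·√(n/2) ⇒ n = 2(δ/d)² = 2 × (2.996 / 0.36)² = 138.56.
Rounding up, n = 139 per group.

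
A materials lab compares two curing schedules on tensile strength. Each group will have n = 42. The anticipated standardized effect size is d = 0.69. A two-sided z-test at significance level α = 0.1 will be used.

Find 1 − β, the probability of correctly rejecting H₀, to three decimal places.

Noncentrality parameter: δ = d·√(n/2) = 0.69 × √(42/2) = 3.1620
Critical value for a two-sided test at α = 0.1: z_{α/2} = 1.645.
Power = Φ(δ − 1.645) + Φ(−δ − 1.645) = Φ(1.517) + Φ(-4.807) = 0.9354 + 0.0000 = 0.9354.

Power ≈ 0.935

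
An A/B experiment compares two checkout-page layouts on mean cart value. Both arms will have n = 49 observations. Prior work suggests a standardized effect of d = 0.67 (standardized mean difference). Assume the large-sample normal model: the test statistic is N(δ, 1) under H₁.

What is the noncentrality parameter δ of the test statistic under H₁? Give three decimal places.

δ = d·√(n/2) = 0.67 × √(49/2) = 3.3163

δ ≈ 3.316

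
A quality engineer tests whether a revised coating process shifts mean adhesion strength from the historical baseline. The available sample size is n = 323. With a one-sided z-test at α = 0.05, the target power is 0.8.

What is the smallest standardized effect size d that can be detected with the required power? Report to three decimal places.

Need Φ(δ − 1.645) = 0.8, so δ = 1.645 + 0.842 = 2.486.
δ = d·√n ⇒ d = δ/√n = 2.486/√323 = 0.1384.

d ≈ 0.138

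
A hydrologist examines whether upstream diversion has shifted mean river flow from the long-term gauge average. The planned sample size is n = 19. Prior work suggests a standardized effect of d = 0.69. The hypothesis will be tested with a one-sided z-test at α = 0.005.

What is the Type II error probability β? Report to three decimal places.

Noncentrality parameter: δ = d·√n = 0.69 × √19 = 3.0076
Critical value for a one-sided test at α = 0.005: z_α = 2.576.
Power = P(Z > 2.576 − δ) = Φ(0.432) = 0.6671.
Type II error: β = 1 − power = 1 − 0.6671 = 0.3329.

β ≈ 0.333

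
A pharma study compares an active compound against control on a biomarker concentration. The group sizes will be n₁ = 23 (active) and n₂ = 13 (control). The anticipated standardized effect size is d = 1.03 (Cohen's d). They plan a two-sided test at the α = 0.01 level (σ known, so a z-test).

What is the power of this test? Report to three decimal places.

Power ≈ 0.653

Noncentrality parameter: δ = d / √(1/n₁ + 1/n₂) = 1.03 / √(1/23 + 1/13) = 2.9684
Critical value for a two-sided test at α = 0.01: z_{α/2} = 2.576.
Power = Φ(δ − 2.576) + Φ(−δ − 2.576) = Φ(0.393) + Φ(-5.544) = 0.6527 + 0.0000 = 0.6527.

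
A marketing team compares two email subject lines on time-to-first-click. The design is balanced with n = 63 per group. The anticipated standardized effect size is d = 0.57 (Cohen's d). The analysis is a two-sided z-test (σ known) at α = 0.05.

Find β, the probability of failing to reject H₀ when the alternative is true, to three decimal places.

Noncentrality parameter: δ = d·√(n/2) = 0.57 × √(63/2) = 3.1991
Critical value for a two-sided test at α = 0.05: z_{α/2} = 1.960.
Power = Φ(δ − 1.960) + Φ(−δ − 1.960) = Φ(1.239) + Φ(-5.159) = 0.8924 + 0.0000 = 0.8924.
Type II error: β = 1 − power = 1 − 0.8924 = 0.1076.

β ≈ 0.108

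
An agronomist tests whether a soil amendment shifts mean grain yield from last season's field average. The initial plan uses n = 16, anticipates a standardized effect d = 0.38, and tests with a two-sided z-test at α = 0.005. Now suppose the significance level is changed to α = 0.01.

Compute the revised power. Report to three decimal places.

δ = d·√n = 0.38 × √16 = 1.5200 (unchanged). New critical value: z_{0.005} = 2.576.
Revised power = Φ(δ − 2.576) + Φ(−δ − 2.576) = Φ(-1.056) + Φ(-4.096) = 0.1455 + 0.0000 = 0.1455.

Power ≈ 0.146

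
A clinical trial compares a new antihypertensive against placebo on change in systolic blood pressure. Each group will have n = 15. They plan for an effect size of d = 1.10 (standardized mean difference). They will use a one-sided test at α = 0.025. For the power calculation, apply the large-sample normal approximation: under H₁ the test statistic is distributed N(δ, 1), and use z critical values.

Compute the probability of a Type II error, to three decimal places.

Noncentrality parameter: δ = d·√(n/2) = 1.10 × √(15/2) = 3.0125
One-sided α = 0.025 → critical value z_{0.025} = 1.960.
Power = P(Z > 1.960 − δ) = Φ(1.053) = 0.8537.
Type II error: β = 1 − power = 1 − 0.8537 = 0.1463.

β ≈ 0.146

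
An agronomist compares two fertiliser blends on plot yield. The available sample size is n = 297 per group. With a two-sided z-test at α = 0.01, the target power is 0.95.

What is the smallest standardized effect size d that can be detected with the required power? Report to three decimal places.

Required noncentrality: δ = z_{0.005} + z_{0.05} = 2.576 + 1.645 = 4.221.
(Lower-tail contribution to power is negligible for δ > 0.)
δ = d·√(n/2) ⇒ d = δ/√(n/2) = 4.221/√(297/2) = 0.3464.

d ≈ 0.346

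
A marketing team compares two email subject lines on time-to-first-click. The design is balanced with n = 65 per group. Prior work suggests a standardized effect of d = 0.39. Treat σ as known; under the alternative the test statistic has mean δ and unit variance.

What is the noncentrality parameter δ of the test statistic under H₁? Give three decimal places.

The noncentrality parameter scales effect size by the design's sample-size factor: δ = d·√(n/2) = 0.39 × √(65/2) = 2.2233

δ ≈ 2.223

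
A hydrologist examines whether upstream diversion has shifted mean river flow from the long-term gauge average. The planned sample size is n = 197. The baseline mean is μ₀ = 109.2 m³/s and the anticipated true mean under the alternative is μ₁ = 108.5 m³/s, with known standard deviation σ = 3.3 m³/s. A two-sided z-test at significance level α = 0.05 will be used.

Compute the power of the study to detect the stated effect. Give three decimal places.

Power ≈ 0.845

Standardized effect: d = |μ₁ − μ₀| / σ = |108.5 − 109.2| / 3.3 = 0.2121
Noncentrality parameter: δ = d·√n = 0.2121 × √197 = 2.9773
Two-sided α = 0.05 → critical value z_{0.025} = 1.960.
Power = Φ(δ − 1.960) + Φ(−δ − 1.960) = Φ(1.017) + Φ(-4.937) = 0.8455 + 0.0000 = 0.8455.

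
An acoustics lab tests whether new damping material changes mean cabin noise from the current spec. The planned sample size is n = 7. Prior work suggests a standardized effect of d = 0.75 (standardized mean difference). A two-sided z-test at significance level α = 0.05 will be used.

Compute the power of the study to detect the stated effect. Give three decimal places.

Noncentrality parameter: δ = d·√n = 0.75 × √7 = 1.9843
Two-sided α = 0.05 → critical value z_{0.025} = 1.960.
Power = Φ(δ − 1.960) + Φ(−δ − 1.960) = Φ(0.024) + Φ(-3.944) = 0.5097 + 0.0000 = 0.5098.

Power ≈ 0.510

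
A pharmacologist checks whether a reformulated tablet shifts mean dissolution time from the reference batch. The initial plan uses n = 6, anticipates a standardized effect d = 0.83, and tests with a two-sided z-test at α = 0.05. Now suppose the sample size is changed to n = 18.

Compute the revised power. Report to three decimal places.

Power ≈ 0.941

With n = 18: δ = d·√n = 0.83 × √18 = 3.5214. Critical value z_{0.025} = 1.960.
Revised power = Φ(δ − 1.960) + Φ(−δ − 1.960) = Φ(1.561) + Φ(-5.481) = 0.9408 + 0.0000 = 0.9408.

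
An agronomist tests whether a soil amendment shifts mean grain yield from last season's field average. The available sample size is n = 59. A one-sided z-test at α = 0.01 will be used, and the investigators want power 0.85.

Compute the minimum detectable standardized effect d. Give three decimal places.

Required noncentrality: δ = z_{0.01} + z_{0.15} = 2.326 + 1.036 = 3.363.
δ = d·√n ⇒ d = δ/√n = 3.363/√59 = 0.4378.

d ≈ 0.438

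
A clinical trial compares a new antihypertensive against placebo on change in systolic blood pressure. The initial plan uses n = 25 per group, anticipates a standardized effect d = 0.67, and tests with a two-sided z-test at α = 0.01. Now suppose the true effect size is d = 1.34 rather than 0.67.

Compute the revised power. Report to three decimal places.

Power ≈ 0.985

With d = 1.34: δ = d·√(n/2) = 1.34 × √(25/2) = 4.7376. Critical value z_{0.005} = 2.576.
Revised power = Φ(δ − 2.576) + Φ(−δ − 2.576) = Φ(2.162) + Φ(-7.313) = 0.9847 + 0.0000 = 0.9847.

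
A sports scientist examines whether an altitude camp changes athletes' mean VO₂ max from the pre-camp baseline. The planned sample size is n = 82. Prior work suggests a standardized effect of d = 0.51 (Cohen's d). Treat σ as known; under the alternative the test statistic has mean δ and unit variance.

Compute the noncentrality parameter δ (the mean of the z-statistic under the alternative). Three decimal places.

δ = d·√n = 0.51 × √82 = 4.6182

δ ≈ 4.618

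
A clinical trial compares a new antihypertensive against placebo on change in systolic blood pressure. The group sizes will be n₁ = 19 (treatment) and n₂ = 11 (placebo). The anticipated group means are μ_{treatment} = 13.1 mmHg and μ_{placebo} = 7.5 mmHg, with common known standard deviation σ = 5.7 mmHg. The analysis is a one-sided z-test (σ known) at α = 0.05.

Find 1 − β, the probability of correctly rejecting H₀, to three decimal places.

Standardized effect: d = |μ_{treatment} − μ_{placebo}| / σ = |13.1 − 7.5| / 5.7 = 0.9825
Noncentrality parameter: δ = d / √(1/n₁ + 1/n₂) = 0.9825 / √(1/19 + 1/11) = 2.5931
Critical value for a one-sided test at α = 0.05: z_α = 1.645.
Power = Φ(δ − 1.645) = Φ(0.948) = 0.8285.

Power ≈ 0.829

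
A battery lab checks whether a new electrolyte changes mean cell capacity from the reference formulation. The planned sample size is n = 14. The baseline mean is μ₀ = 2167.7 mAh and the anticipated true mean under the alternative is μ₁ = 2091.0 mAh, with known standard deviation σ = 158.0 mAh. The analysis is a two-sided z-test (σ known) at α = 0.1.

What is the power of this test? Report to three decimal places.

Standardized effect: d = |μ₁ − μ₀| / σ = |2091.0 − 2167.7| / 158.0 = 0.4854
Noncentrality parameter: δ = d·√n = 0.4854 × √14 = 1.8164
Two-sided α = 0.1 → critical value z_{0.05} = 1.645.
Power = Φ(δ − 1.645) + Φ(−δ − 1.645) = Φ(0.172) + Φ(-3.461) = 0.5681 + 0.0003 = 0.5684.

Power ≈ 0.568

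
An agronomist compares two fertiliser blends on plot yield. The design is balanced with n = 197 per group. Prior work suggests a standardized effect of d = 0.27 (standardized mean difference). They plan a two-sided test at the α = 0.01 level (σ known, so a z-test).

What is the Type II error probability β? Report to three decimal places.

β ≈ 0.459

Noncentrality parameter: δ = d·√(n/2) = 0.27 × √(197/2) = 2.6797
Critical value for a two-sided test at α = 0.01: z_{α/2} = 2.576.
Power = Φ(δ − 2.576) + Φ(−δ − 2.576) = Φ(0.104) + Φ(-5.256) = 0.5414 + 0.0000 = 0.5414.
Type II error: β = 1 − power = 1 − 0.5414 = 0.4586.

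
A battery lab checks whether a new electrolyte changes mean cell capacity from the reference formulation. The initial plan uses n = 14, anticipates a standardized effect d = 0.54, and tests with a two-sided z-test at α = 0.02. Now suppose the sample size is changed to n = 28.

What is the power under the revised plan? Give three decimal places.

Power ≈ 0.702

With n = 28: δ = d·√n = 0.54 × √28 = 2.8574. Critical value z_{0.01} = 2.326.
Revised power = Φ(δ − 2.326) + Φ(−δ − 2.326) = Φ(0.531) + Φ(-5.184) = 0.7023 + 0.0000 = 0.7023.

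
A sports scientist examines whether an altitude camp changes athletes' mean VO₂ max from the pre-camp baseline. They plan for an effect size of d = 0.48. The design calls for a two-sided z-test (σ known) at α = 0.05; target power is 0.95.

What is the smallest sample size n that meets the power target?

Set Φ(δ − 1.960) = 0.95; then δ − 1.960 = Φ⁻¹(0.95) = 1.645, giving δ = 3.605.
(Ignoring the negligible lower-tail rejection probability gives the usual closed-form inversion.)
δ = d·√n ⇒ n = (δ/d)² = (3.605 / 0.48)² = 56.40.
Rounding up, n = 57.

n = 57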